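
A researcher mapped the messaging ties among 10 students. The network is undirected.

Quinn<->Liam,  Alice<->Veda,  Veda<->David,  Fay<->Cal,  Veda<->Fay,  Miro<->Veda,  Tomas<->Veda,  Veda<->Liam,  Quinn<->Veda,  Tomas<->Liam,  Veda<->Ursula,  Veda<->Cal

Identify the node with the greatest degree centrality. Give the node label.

Veda

Degrees — Alice:1, Cal:2, David:1, Fay:2, Liam:3, Miro:1, Quinn:2, Tomas:2, Ursula:1, Veda:9.
The maximum is 9, attained only by Veda.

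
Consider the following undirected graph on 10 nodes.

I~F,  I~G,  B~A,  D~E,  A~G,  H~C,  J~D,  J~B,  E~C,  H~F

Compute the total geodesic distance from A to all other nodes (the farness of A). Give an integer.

25

Distances from A: B:1, C:5, D:3, E:4, F:3, G:1, H:4, I:2, J:2.
Sum = 1 + 5 + 3 + 4 + 3 + 1 + 4 + 2 + 2 = 25.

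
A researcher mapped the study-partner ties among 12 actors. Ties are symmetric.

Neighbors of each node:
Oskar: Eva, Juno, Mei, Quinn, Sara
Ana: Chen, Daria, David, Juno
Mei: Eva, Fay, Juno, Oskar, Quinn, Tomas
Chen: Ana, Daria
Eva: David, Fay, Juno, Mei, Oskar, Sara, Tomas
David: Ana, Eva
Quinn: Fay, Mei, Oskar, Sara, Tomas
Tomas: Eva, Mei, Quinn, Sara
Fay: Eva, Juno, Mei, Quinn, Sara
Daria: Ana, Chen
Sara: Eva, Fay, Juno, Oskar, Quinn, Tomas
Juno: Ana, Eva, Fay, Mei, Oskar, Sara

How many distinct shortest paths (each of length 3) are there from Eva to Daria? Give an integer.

2

The shortest distance is 3. The length-3 paths are: Eva–David–Ana–Daria; Eva–Juno–Ana–Daria.
That gives 2 distinct shortest paths.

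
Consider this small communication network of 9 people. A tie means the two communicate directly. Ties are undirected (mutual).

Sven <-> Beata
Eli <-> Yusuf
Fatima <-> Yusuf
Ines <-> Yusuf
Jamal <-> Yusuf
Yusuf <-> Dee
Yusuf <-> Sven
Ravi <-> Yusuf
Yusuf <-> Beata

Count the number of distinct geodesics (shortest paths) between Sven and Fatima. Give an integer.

1

The shortest distance is 2, and the only length-2 path is Sven–Yusuf–Fatima. So there is exactly 1 shortest path.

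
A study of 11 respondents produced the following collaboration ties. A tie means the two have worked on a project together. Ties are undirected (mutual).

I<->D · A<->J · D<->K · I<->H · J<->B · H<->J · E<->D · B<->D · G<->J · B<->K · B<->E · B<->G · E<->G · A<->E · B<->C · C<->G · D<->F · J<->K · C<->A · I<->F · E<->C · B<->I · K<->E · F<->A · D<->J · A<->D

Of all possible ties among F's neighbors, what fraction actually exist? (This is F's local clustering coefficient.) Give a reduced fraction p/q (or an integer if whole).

2/3

F's neighbors: A, D, and I (k = 3).
Possible neighbor pairs: C(3,2) = 3. Edges among them: A–D, D–I → e = 2.
Clustering(F) = 2/3.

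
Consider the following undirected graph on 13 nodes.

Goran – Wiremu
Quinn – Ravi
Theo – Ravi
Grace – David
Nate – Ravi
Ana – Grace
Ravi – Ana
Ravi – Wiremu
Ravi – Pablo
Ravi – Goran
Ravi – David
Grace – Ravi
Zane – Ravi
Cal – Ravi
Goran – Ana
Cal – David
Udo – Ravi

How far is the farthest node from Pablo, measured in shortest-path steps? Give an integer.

2

Distances from Pablo: Ana:2, Cal:2, David:2, Goran:2, Grace:2, Nate:2, Quinn:2, Ravi:1, Theo:2, Udo:2, Wiremu:2, Zane:2.
The largest is 2 (to Cal, Nate, Udo, Wiremu, Ana, Quinn, David, Grace, Zane, Theo, and Goran), so the eccentricity of Pablo is 2.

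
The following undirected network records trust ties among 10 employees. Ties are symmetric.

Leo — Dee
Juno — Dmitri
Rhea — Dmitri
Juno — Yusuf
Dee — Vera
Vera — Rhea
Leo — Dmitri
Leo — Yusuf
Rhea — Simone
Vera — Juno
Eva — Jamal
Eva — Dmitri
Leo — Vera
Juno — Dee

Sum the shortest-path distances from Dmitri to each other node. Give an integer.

Distances from Dmitri: Dee:2, Eva:1, Jamal:2, Juno:1, Leo:1, Rhea:1, Simone:2, Vera:2, Yusuf:2.
Sum = 2 + 1 + 2 + 1 + 1 + 1 + 2 + 2 + 2 = 14.

14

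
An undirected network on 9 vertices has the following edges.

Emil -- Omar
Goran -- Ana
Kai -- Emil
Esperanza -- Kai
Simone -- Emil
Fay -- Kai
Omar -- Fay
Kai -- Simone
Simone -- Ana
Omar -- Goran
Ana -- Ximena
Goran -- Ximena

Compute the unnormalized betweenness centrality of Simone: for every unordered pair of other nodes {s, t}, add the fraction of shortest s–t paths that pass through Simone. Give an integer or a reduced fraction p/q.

Pairs whose geodesics pass through Simone — Ximena–Emil: 1/2; Ximena–Kai: 1; Ximena–Esperanza: 1; Goran–Kai: 1/3; Goran–Esperanza: 1/3; Ana–Emil: 1; Ana–Fay: 1/2; Ana–Kai: 1; Ana–Esperanza: 1.
All other pairs contribute 0.
Summing the contributions gives betweenness(Simone) = 20/3.

20/3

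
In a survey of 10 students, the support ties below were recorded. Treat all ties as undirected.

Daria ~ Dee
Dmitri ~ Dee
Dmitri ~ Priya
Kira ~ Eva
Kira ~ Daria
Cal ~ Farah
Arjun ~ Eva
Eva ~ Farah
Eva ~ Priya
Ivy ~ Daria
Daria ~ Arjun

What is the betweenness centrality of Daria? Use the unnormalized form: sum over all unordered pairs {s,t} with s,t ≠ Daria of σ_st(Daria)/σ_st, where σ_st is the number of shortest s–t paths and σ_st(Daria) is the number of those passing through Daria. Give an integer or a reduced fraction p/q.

27/2

Pairs whose geodesics pass through Daria — Dee–Arjun: 1; Dee–Cal: 2/3; Dee–Ivy: 1; Dee–Kira: 1; Dee–Eva: 2/3; Dee–Farah: 2/3; Arjun–Ivy: 1; Arjun–Kira: 1/2; Arjun–Dmitri: 1/2; Cal–Ivy: 2/2; Ivy–Kira: 1; Ivy–Priya: 3/3; Ivy–Eva: 2/2; Ivy–Dmitri: 1 … (+2 more pairs).
All other pairs contribute 0.
Summing the contributions gives betweenness(Daria) = 27/2.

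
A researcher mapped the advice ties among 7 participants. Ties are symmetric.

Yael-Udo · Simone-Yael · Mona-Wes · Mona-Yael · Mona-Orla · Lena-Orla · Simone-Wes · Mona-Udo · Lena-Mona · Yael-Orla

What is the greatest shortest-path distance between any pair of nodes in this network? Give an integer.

3

Eccentricity of each node (its greatest distance to any other): Lena:3, Mona:2, Orla:2, Simone:3, Udo:2, Wes:2, Yael:2.
The maximum eccentricity is 3, realized for instance by the pair Simone–Lena via Simone – Yael – Orla – Lena. So the diameter is 3.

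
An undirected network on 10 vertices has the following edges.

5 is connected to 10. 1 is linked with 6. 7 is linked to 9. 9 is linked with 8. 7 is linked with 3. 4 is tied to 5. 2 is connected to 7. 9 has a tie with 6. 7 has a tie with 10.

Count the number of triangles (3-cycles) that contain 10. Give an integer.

10's neighbors are 5 and 7, but none of them are tied to each other, so no triangle contains 10.

0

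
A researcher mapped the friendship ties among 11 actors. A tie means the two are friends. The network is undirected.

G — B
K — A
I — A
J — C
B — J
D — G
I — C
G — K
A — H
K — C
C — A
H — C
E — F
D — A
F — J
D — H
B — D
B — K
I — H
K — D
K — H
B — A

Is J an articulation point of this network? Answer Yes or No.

Yes

Removing J leaves {E and F} with no path to {A, B, C, D, G, H, I, and K}, so the network splits into 2 components. J is a cut vertex.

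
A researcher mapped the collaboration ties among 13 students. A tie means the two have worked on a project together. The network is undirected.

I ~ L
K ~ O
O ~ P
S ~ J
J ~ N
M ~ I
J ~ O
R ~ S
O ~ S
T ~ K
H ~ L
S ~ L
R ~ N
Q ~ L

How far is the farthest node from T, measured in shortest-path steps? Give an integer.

Distances from T: H:5, I:5, J:3, K:1, L:4, M:6, N:4, O:2, P:3, Q:5, R:4, S:3.
The largest is 6 (to M), so the eccentricity of T is 6.

6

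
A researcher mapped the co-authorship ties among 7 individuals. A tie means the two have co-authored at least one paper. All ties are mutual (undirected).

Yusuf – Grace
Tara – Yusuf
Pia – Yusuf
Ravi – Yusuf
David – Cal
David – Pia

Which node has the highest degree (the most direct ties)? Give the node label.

Degrees — Cal:1, David:2, Grace:1, Pia:2, Ravi:1, Tara:1, Yusuf:4.
The maximum is 4, attained only by Yusuf.

Yusuf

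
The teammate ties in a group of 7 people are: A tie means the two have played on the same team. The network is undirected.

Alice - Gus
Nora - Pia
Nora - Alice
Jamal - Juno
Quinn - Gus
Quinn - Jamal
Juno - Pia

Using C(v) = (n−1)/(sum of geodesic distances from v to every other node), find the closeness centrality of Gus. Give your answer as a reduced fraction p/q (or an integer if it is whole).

1/2

Distances from Gus: Alice:1, Jamal:2, Juno:3, Nora:2, Pia:3, Quinn:1. Sum = 12.
n = 7, so closeness = 6/12 = 1/2.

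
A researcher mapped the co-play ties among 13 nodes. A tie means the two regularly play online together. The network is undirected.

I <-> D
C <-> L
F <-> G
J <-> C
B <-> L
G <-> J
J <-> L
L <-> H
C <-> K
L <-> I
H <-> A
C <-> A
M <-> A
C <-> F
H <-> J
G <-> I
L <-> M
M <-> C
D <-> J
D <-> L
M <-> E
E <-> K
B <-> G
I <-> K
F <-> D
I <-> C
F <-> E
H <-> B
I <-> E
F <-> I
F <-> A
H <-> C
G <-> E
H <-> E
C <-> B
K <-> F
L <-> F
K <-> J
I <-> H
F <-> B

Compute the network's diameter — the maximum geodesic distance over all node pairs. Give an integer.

Eccentricity of each node (its greatest distance to any other): A:2, B:2, C:2, D:2, E:2, F:2, G:2, H:2, I:2, J:2, K:2, L:2, M:2.
The maximum eccentricity is 2, realized for instance by the pair F–J via F – G – J. So the diameter is 2.

2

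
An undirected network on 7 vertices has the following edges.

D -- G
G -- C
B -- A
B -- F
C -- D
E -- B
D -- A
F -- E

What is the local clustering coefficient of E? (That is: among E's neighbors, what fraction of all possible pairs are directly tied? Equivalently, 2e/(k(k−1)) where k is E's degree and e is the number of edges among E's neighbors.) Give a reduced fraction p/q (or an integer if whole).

E's neighbors: B and F (k = 2).
Possible neighbor pairs: C(2,2) = 1. Edges among them: B–F → e = 1.
Clustering(E) = 1/1.

1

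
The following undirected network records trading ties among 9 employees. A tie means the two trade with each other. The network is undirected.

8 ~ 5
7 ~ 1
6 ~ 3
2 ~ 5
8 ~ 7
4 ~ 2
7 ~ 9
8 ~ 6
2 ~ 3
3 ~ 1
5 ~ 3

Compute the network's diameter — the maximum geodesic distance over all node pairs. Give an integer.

Eccentricity of each node (its greatest distance to any other): 1:3, 2:4, 3:3, 4:5, 5:3, 6:3, 7:4, 8:3, 9:5.
The maximum eccentricity is 5, realized for instance by the pair 9–4 via 9 – 7 – 8 – 5 – 2 – 4. So the diameter is 5.

5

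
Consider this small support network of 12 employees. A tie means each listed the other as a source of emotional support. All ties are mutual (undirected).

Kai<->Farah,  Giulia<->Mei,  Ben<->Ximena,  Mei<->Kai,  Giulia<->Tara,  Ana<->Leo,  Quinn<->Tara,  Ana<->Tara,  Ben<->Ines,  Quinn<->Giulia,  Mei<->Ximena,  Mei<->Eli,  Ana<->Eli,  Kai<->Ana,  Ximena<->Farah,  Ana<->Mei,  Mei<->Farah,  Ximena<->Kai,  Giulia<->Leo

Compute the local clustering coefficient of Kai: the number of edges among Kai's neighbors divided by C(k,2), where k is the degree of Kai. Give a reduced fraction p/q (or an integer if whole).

Kai's neighbors: Ana, Farah, Mei, and Ximena (k = 4).
Possible neighbor pairs: C(4,2) = 6. Edges among them: Ana–Mei, Farah–Mei, Farah–Ximena, Mei–Ximena → e = 4.
Clustering(Kai) = 4/6 = 2/3.

2/3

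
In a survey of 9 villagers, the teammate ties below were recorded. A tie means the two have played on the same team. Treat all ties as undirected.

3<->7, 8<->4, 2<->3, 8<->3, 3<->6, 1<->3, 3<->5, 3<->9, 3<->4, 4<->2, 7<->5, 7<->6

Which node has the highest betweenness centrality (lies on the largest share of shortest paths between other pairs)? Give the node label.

Unnormalized betweenness of each node: 1:0, 2:0, 3:23, 4:1/2, 5:0, 6:0, 7:1/2, 8:0, 9:0.
3 has the largest value, 23, making it the main broker — the node through which the most shortest paths run.

3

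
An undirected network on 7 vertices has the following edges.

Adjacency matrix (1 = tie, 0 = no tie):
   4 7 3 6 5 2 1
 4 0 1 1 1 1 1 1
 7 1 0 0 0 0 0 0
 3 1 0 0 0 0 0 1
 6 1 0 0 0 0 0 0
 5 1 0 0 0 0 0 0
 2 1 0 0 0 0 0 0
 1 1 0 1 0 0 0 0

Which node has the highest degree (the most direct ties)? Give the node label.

Degrees — 1:2, 2:1, 3:2, 4:6, 5:1, 6:1, 7:1.
The maximum is 6, attained only by 4.

4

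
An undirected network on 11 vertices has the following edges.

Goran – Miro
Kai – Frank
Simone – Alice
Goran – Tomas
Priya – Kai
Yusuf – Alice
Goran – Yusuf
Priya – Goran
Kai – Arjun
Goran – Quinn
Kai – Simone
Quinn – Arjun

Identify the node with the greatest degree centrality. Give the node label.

Goran

Degrees — Alice:2, Arjun:2, Frank:1, Goran:5, Kai:4, Miro:1, Priya:2, Quinn:2, Simone:2, Tomas:1, Yusuf:2.
The maximum is 5, attained only by Goran.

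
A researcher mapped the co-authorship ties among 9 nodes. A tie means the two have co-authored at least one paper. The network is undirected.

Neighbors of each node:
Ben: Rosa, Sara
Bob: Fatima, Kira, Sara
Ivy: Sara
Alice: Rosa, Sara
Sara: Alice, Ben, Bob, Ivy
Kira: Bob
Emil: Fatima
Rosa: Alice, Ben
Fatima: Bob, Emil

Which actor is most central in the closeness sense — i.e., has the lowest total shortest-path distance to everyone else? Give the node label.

Farness (sum of distances to all others) for each node — Alice:18, Ben:18, Bob:14, Emil:26, Fatima:19, Ivy:20, Kira:21, Rosa:23, Sara:13.
The smallest farness is 13, for Sara, so Sara has the highest closeness.

Sara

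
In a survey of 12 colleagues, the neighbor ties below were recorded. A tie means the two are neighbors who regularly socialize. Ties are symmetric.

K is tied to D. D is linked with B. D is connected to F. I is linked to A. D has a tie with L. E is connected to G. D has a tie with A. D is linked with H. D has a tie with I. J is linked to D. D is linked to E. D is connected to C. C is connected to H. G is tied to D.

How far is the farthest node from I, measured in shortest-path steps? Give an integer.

2

Distances from I: A:1, B:2, C:2, D:1, E:2, F:2, G:2, H:2, J:2, K:2, L:2.
The largest is 2 (to J, C, L, G, E, B, K, F, and H), so the eccentricity of I is 2.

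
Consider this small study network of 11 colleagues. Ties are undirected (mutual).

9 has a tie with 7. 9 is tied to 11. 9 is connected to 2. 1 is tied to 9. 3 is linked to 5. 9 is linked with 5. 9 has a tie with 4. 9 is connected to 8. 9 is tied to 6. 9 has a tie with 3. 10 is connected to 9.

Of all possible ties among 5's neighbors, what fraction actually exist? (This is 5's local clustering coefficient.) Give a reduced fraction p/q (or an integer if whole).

1

5's neighbors: 3 and 9 (k = 2).
Possible neighbor pairs: C(2,2) = 1. Edges among them: 3–9 → e = 1.
Clustering(5) = 1/1.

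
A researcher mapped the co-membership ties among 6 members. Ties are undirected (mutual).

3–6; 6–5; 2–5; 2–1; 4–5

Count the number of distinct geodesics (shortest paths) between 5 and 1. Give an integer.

1

The shortest distance is 2, and the only length-2 path is 5–2–1. So there is exactly 1 shortest path.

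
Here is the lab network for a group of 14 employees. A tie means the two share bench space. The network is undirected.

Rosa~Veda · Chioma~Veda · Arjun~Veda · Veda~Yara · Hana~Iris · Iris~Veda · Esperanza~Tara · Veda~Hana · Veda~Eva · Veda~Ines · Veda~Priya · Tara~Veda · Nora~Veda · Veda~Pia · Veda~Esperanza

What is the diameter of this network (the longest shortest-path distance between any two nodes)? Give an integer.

Eccentricity of each node (its greatest distance to any other): Arjun:2, Chioma:2, Esperanza:2, Eva:2, Hana:2, Ines:2, Iris:2, Nora:2, Pia:2, Priya:2, Rosa:2, Tara:2, Veda:1, Yara:2.
The maximum eccentricity is 2, realized for instance by the pair Rosa–Priya via Rosa – Veda – Priya. So the diameter is 2.

2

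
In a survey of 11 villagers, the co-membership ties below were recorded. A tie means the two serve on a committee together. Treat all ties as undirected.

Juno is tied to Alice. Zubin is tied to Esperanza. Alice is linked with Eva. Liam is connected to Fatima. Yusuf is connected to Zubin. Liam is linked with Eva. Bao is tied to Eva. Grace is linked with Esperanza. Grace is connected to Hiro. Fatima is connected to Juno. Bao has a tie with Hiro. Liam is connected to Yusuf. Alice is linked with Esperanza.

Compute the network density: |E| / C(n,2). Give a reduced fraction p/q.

13/55

There are 13 edges and 11 nodes, so the maximum possible is C(11,2) = 55.
Density = 13/55.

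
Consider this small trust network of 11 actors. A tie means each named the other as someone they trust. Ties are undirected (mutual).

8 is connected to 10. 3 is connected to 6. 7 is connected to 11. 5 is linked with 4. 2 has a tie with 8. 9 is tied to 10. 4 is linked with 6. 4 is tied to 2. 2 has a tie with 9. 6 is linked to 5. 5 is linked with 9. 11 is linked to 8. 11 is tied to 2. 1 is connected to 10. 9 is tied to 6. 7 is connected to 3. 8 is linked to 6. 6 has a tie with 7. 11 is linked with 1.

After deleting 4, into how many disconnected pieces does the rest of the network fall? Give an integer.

1

4's neighbors (2, 5, and 6) remain reachable from one another through other ties, so the rest of the network stays in one piece.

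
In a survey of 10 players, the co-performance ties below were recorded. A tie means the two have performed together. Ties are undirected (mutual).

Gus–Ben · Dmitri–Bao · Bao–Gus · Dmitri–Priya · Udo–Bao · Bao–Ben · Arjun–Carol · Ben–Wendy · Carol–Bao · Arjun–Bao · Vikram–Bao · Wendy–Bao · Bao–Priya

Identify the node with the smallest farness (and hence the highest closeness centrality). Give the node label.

Farness (sum of distances to all others) for each node — Arjun:16, Bao:9, Ben:15, Carol:16, Dmitri:16, Gus:16, Priya:16, Udo:17, Vikram:17, Wendy:16.
The smallest farness is 9, for Bao, so Bao has the highest closeness.

Bao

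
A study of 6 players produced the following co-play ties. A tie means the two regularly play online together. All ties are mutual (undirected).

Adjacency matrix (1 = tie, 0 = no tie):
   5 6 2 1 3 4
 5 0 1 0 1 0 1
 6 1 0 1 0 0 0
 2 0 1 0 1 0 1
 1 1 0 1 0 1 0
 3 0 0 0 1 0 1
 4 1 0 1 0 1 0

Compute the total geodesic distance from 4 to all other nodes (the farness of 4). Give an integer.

7

Distances from 4: 1:2, 2:1, 3:1, 5:1, 6:2.
Sum = 2 + 1 + 1 + 1 + 2 = 7.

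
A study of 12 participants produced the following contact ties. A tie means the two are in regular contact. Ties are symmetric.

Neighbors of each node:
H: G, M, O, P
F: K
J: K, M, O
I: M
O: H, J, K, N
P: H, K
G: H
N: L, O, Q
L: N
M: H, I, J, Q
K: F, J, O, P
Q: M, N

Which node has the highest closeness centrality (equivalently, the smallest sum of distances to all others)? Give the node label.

O

Farness (sum of distances to all others) for each node — F:32, G:30, H:20, I:30, J:21, K:22, L:33, M:20, N:23, O:19, P:25, Q:25.
The smallest farness is 19, for O, so O has the highest closeness.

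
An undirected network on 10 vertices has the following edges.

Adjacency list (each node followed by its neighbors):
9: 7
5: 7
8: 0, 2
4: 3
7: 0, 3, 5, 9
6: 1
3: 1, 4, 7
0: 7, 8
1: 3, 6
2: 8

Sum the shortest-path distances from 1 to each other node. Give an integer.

24

Distances from 1: 0:3, 2:5, 3:1, 4:2, 5:3, 6:1, 7:2, 8:4, 9:3.
Sum = 3 + 5 + 1 + 2 + 3 + 1 + 2 + 4 + 3 = 24.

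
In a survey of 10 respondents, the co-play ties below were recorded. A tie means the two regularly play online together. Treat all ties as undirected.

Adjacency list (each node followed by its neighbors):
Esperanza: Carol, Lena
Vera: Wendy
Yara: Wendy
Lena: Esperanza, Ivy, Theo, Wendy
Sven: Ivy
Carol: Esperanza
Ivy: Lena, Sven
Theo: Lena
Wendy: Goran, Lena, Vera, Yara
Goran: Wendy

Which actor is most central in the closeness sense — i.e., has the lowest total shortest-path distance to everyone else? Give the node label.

Lena

Farness (sum of distances to all others) for each node — Carol:28, Esperanza:20, Goran:24, Ivy:20, Lena:14, Sven:28, Theo:22, Vera:24, Wendy:16, Yara:24.
The smallest farness is 14, for Lena, so Lena has the highest closeness.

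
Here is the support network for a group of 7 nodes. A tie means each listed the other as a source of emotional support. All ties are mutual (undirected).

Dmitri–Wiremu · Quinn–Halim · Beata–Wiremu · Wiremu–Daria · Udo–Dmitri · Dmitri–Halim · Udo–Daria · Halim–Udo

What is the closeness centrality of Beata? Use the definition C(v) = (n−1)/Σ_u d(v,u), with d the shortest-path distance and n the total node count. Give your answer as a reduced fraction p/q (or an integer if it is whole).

2/5

Distances from Beata: Daria:2, Dmitri:2, Halim:3, Quinn:4, Udo:3, Wiremu:1. Sum = 15.
n = 7, so closeness = 6/15 = 2/5.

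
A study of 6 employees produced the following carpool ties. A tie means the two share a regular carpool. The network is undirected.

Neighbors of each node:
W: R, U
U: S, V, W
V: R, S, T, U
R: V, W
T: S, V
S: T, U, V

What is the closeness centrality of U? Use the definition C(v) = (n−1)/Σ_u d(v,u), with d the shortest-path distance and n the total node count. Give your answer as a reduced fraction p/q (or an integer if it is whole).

5/7

Distances from U: R:2, S:1, T:2, V:1, W:1. Sum = 7.
n = 6, so closeness = 5/7.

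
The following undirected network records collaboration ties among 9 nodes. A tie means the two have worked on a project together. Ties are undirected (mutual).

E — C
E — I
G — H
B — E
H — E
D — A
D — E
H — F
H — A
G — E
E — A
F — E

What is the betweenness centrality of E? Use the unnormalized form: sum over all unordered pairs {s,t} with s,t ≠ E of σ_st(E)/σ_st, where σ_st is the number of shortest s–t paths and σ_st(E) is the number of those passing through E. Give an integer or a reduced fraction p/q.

22

Pairs whose geodesics pass through E — F–G: 1/2; F–D: 1; F–A: 1/2; F–B: 1; F–I: 1; F–C: 1; G–D: 1; G–A: 1/2; G–B: 1; G–I: 1; G–C: 1; D–B: 1; D–H: 1/2; D–I: 1 … (+10 more pairs).
All other pairs contribute 0.
Summing the contributions gives betweenness(E) = 22.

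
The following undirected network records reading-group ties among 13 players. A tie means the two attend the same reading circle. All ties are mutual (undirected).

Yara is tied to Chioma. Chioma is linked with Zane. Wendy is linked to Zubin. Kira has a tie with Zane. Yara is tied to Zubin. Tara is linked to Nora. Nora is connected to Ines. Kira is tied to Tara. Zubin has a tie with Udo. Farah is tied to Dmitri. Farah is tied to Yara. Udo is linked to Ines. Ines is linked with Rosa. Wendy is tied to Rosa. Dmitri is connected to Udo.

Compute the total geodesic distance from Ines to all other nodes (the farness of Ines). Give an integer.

Distances from Ines: Chioma:4, Dmitri:2, Farah:3, Kira:3, Nora:1, Rosa:1, Tara:2, Udo:1, Wendy:2, Yara:3, Zane:4, Zubin:2.
Sum = 4 + 2 + 3 + 3 + 1 + 1 + 2 + 1 + 2 + 3 + 4 + 2 = 28.

28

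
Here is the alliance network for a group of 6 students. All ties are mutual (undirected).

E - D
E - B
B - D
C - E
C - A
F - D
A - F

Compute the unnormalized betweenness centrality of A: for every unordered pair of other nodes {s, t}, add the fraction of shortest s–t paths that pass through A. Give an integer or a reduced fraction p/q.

Pairs whose geodesics pass through A — F–C: 1.
All other pairs contribute 0.
Summing the contributions gives betweenness(A) = 1.

1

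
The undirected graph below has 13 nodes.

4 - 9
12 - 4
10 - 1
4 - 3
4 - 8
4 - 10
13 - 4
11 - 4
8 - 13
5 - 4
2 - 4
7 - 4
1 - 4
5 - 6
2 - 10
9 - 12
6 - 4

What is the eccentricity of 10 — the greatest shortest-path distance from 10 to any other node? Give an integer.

2

Distances from 10: 1:1, 2:1, 3:2, 4:1, 5:2, 6:2, 7:2, 8:2, 9:2, 11:2, 12:2, 13:2.
The largest is 2 (to 7, 5, 13, 12, 3, 6, 8, 11, and 9), so the eccentricity of 10 is 2.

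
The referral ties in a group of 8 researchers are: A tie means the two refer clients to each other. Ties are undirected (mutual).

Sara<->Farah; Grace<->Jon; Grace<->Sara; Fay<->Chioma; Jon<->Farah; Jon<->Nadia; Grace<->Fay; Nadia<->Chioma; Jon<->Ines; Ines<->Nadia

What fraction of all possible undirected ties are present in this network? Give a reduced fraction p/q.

5/14

There are 10 edges and 8 nodes, so the maximum possible is C(8,2) = 28.
Density = 10/28 = 5/14.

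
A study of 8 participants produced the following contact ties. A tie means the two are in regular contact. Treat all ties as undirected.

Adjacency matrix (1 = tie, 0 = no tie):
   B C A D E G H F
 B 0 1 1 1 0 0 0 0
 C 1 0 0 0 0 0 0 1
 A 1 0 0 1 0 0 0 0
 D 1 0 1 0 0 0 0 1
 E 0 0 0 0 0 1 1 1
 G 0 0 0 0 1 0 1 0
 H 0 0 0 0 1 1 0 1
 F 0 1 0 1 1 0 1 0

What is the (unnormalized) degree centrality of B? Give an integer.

3

B is directly tied to A, C, and D. That is 3 neighbors, so the degree of B is 3.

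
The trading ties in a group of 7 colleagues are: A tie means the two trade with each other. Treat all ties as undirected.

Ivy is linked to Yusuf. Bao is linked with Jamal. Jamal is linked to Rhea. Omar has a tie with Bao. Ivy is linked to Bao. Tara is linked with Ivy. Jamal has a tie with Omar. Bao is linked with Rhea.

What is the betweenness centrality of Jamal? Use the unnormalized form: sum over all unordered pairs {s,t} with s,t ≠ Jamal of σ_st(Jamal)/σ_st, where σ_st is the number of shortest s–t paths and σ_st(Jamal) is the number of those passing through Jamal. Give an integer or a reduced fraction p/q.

Pairs whose geodesics pass through Jamal — Rhea–Omar: 1/2.
All other pairs contribute 0.
Summing the contributions gives betweenness(Jamal) = 1/2.

1/2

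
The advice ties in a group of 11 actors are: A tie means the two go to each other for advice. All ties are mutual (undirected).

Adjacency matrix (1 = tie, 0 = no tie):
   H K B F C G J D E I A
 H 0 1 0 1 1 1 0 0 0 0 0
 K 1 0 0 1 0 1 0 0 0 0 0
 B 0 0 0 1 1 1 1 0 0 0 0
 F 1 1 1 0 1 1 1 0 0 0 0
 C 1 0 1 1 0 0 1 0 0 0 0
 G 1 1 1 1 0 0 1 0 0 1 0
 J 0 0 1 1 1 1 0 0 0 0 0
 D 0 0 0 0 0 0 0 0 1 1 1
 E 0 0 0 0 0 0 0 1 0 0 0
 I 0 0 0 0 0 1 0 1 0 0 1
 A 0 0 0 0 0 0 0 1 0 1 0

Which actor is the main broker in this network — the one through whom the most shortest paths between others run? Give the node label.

G

Unnormalized betweenness of each node: A:0, B:5/4, C:2/3, D:9, E:0, F:41/12, G:77/3, H:7/4, I:21, J:5/4, K:0.
G has the largest value, 77/3, making it the main broker — the node through which the most shortest paths run.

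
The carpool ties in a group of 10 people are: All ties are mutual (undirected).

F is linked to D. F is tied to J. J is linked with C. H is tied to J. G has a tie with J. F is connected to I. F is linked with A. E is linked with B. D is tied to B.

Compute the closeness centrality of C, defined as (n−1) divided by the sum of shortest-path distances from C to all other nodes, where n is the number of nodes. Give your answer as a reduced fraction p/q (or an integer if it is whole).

Distances from C: A:3, B:4, D:3, E:5, F:2, G:2, H:2, I:3, J:1. Sum = 25.
n = 10, so closeness = 9/25.

9/25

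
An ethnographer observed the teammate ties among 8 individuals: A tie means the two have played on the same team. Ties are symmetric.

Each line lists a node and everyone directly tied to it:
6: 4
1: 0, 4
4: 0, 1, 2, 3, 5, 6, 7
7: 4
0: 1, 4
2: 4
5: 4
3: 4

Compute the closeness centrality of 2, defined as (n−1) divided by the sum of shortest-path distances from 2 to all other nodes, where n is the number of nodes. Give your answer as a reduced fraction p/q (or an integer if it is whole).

7/13

Distances from 2: 0:2, 1:2, 3:2, 4:1, 5:2, 6:2, 7:2. Sum = 13.
n = 8, so closeness = 7/13.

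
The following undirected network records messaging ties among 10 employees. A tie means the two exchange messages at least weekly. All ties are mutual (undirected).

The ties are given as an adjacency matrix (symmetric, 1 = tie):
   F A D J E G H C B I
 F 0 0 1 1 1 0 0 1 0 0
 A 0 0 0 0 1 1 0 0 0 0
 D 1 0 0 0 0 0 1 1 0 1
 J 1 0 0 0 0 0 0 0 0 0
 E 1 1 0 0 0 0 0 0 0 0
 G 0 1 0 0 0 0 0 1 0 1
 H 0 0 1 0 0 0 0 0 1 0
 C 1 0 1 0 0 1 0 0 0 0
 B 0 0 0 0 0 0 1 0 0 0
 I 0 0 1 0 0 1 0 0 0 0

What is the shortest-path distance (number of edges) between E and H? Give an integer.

3

One shortest route is E – F – D – H, which uses 3 edges, and at distance 2 from E we only reach {C, D, G, J}, which does not include H. So d(E,H) = 3.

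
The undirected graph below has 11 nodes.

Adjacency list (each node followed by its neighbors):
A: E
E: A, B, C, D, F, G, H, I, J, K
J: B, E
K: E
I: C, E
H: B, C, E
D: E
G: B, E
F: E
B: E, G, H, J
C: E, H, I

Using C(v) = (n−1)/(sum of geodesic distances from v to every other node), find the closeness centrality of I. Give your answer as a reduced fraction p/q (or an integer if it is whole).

Distances from I: A:2, B:2, C:1, D:2, E:1, F:2, G:2, H:2, J:2, K:2. Sum = 18.
n = 11, so closeness = 10/18 = 5/9.

5/9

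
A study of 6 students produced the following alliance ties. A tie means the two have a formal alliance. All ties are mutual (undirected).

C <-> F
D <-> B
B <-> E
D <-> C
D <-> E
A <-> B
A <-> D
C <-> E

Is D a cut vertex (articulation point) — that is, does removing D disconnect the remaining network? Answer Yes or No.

No

Even without D, every remaining node can still reach every other (the residual graph is connected), so D is not a cut vertex.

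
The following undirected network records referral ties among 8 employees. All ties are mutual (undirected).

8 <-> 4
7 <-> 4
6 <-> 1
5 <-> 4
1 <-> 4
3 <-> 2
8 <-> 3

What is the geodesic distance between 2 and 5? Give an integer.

One shortest route is 2 – 3 – 8 – 4 – 5, which uses 4 edges, and at distance 3 from 2 we only reach {4}, which does not include 5. So d(2,5) = 4.

4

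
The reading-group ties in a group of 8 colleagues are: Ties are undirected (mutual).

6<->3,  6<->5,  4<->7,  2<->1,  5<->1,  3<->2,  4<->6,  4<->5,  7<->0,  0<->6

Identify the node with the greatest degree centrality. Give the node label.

6

Degrees — 0:2, 1:2, 2:2, 3:2, 4:3, 5:3, 6:4, 7:2.
The maximum is 4, attained only by 6.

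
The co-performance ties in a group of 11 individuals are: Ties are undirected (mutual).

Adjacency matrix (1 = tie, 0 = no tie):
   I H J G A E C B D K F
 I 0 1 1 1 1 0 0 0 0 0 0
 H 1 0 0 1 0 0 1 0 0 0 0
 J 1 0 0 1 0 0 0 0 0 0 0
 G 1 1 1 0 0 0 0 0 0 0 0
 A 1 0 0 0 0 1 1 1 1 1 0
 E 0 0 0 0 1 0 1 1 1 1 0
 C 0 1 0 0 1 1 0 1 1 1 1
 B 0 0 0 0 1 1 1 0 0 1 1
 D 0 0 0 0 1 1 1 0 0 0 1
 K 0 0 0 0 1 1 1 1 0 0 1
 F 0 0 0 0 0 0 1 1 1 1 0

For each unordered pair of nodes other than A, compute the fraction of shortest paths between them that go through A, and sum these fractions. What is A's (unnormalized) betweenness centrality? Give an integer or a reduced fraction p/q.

Pairs whose geodesics pass through A — I–E: 1; I–C: 1/2; I–B: 1; I–D: 1; I–K: 1; I–F: 4/5; J–E: 1; J–C: 1/3; J–B: 1; J–D: 1; J–K: 1; J–F: 4/6; G–E: 1/2; G–B: 1/2 … (+4 more pairs).
All other pairs contribute 0.
Summing the contributions gives betweenness(A) = 64/5.

64/5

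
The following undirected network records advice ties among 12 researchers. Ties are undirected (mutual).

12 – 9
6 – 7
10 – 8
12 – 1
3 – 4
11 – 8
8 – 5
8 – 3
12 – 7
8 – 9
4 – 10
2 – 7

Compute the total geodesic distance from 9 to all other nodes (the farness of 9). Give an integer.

Distances from 9: 1:2, 2:3, 3:2, 4:3, 5:2, 6:3, 7:2, 8:1, 10:2, 11:2, 12:1.
Sum = 2 + 3 + 2 + 3 + 2 + 3 + 2 + 1 + 2 + 2 + 1 = 23.

23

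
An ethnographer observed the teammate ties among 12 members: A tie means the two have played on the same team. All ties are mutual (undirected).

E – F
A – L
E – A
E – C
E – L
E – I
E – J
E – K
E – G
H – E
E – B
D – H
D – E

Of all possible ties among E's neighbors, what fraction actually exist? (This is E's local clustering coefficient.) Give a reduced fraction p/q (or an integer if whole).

2/55

E's neighbors: A, B, C, D, F, G, H, I, J, K, and L (k = 11).
Possible neighbor pairs: C(11,2) = 55. Edges among them: A–L, D–H → e = 2.
Clustering(E) = 2/55.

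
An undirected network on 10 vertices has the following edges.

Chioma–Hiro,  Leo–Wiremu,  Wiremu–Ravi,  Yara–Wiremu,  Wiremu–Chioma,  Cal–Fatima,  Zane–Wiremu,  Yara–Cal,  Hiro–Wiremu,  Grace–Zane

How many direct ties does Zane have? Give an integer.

2

Zane is directly tied to Grace and Wiremu. That is 2 neighbors, so the degree of Zane is 2.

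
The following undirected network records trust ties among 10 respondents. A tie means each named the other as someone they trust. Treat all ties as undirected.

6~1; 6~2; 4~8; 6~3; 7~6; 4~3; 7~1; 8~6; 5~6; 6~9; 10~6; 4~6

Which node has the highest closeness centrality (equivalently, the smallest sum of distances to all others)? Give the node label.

Farness (sum of distances to all others) for each node — 1:16, 2:17, 3:16, 4:15, 5:17, 6:9, 7:16, 8:16, 9:17, 10:17.
The smallest farness is 9, for 6, so 6 has the highest closeness.

6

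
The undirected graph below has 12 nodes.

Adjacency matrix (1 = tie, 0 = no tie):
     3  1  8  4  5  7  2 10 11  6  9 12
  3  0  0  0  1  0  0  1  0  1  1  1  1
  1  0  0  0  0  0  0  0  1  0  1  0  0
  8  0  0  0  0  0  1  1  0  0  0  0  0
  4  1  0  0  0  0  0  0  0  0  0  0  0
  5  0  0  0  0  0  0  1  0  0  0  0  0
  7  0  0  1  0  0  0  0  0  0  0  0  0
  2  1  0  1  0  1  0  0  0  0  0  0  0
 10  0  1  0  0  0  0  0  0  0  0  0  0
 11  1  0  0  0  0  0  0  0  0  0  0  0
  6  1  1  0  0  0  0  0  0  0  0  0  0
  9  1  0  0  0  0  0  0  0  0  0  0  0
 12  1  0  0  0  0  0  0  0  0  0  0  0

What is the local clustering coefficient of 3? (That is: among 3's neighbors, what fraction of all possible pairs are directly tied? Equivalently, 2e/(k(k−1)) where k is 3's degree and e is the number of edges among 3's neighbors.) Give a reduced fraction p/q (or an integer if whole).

0

3's neighbors: 2, 4, 6, 9, 11, and 12 (k = 6).
Possible neighbor pairs: C(6,2) = 15. Edges among them: none → e = 0.
Clustering(3) = 0/15 = 0.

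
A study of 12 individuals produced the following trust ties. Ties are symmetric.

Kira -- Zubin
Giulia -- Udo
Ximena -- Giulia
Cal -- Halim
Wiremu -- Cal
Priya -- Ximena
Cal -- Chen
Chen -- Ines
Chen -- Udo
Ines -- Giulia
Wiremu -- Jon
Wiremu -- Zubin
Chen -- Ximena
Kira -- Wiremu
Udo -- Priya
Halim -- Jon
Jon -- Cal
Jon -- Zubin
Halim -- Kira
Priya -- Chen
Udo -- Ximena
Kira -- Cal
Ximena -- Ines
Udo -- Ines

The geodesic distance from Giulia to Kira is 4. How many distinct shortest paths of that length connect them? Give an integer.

The shortest distance is 4. The length-4 paths are: Giulia–Udo–Chen–Cal–Kira; Giulia–Ximena–Chen–Cal–Kira; Giulia–Ines–Chen–Cal–Kira.
That gives 3 distinct shortest paths.

3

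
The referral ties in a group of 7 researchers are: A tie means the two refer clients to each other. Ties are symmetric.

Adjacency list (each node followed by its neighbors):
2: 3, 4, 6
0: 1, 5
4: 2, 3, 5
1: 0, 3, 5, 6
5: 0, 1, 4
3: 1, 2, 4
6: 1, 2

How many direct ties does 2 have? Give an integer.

2 is directly tied to 3, 4, and 6. That is 3 neighbors, so the degree of 2 is 3.

3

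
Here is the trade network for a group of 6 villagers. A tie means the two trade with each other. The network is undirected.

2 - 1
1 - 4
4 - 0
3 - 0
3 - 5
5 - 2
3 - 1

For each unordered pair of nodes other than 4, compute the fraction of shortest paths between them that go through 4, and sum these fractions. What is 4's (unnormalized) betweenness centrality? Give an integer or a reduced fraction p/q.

Pairs whose geodesics pass through 4 — 0–1: 1/2; 0–2: 1/3.
All other pairs contribute 0.
Summing the contributions gives betweenness(4) = 5/6.

5/6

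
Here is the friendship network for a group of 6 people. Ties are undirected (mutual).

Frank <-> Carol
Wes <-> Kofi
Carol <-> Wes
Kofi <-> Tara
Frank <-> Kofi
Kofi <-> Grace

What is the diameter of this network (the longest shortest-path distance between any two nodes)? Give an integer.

3

Eccentricity of each node (its greatest distance to any other): Carol:3, Frank:2, Grace:3, Kofi:2, Tara:3, Wes:2.
The maximum eccentricity is 3, realized for instance by the pair Tara–Carol via Tara – Kofi – Frank – Carol. So the diameter is 3.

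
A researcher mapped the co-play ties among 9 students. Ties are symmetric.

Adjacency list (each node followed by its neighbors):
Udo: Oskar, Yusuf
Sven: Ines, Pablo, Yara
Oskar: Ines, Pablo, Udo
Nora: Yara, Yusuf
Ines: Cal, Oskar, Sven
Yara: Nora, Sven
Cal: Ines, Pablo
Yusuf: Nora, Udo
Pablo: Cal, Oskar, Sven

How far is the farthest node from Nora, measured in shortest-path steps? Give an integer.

Distances from Nora: Cal:4, Ines:3, Oskar:3, Pablo:3, Sven:2, Udo:2, Yara:1, Yusuf:1.
The largest is 4 (to Cal), so the eccentricity of Nora is 4.

4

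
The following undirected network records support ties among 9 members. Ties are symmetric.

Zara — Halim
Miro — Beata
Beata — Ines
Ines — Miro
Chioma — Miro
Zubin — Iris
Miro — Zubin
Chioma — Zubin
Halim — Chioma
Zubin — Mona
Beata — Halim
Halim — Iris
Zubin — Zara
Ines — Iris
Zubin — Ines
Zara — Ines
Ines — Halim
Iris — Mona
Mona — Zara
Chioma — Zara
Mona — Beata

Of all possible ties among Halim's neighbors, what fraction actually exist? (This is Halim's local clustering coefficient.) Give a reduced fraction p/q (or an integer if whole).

Halim's neighbors: Beata, Chioma, Ines, Iris, and Zara (k = 5).
Possible neighbor pairs: C(5,2) = 10. Edges among them: Beata–Ines, Chioma–Zara, Ines–Iris, Ines–Zara → e = 4.
Clustering(Halim) = 4/10 = 2/5.

2/5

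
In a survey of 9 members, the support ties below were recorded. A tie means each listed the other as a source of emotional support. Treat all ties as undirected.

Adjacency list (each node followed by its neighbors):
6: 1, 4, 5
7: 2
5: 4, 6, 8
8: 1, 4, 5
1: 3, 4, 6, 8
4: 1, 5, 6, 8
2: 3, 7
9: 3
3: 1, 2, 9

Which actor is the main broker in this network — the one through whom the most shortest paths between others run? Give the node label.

Unnormalized betweenness of each node: 1:49/3, 2:7, 3:17, 4:2, 5:1/3, 6:5/3, 7:0, 8:5/3, 9:0.
3 has the largest value, 17, making it the main broker — the node through which the most shortest paths run.

3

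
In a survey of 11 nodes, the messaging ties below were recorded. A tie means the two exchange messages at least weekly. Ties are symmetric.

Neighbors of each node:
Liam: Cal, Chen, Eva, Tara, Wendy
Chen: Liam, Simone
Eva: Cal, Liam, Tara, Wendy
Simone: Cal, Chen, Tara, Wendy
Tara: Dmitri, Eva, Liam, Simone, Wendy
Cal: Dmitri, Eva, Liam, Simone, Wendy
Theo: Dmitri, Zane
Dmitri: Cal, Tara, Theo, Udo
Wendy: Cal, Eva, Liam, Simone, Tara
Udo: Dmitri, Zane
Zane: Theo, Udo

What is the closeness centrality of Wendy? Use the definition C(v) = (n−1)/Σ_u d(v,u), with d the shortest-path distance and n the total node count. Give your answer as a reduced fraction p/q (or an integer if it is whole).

10/19

Distances from Wendy: Cal:1, Chen:2, Dmitri:2, Eva:1, Liam:1, Simone:1, Tara:1, Theo:3, Udo:3, Zane:4. Sum = 19.
n = 11, so closeness = 10/19.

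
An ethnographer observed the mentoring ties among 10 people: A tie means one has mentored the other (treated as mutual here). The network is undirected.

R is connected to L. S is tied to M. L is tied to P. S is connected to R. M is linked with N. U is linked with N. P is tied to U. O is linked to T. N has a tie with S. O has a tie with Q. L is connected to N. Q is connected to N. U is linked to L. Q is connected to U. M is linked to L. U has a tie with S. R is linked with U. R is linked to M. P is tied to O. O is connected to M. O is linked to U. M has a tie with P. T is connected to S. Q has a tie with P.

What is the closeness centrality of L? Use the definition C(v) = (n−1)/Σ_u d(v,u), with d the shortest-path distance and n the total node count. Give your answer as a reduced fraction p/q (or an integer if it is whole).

Distances from L: M:1, N:1, O:2, P:1, Q:2, R:1, S:2, T:3, U:1. Sum = 14.
n = 10, so closeness = 9/14.

9/14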